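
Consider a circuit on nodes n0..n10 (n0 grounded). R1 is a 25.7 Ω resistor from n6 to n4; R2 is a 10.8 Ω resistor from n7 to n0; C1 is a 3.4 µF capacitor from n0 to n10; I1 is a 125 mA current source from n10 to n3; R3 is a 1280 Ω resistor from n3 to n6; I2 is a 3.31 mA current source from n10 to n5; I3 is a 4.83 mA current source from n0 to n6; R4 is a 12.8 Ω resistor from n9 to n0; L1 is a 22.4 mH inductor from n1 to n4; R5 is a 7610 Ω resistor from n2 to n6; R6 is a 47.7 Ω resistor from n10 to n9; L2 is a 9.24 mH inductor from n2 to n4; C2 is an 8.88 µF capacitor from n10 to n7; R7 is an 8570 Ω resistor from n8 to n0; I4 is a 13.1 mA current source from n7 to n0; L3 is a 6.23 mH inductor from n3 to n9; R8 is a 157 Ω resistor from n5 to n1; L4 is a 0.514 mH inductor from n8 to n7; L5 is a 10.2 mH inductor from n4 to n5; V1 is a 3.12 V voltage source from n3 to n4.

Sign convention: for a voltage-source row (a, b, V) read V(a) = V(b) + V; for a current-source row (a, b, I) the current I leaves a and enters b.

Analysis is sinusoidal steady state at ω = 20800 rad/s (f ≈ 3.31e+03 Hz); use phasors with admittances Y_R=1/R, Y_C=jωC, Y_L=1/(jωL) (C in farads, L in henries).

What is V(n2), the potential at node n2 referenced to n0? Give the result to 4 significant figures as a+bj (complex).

-1.889+17.38j V

Element admittances at ω=20800 rad/s:
  Y(R1) = 0.03891+0.000j S between n6,n4
  Y(R2) = 0.09259+0.000j S between n7,n0
  Y(C1) = 0.000+0.07072j S between n0,n10
  I1: injects 0.125 A into n3 (from n10)
  Y(R3) = 0.0007813+0.000j S between n3,n6
  I2: injects 0.00331 A into n5 (from n10)
  I3: injects 0.00483 A into n6 (from n0)
  Y(R4) = 0.07812+0.000j S between n9,n0
  Y(L1) = 0.000-0.002146j S between n1,n4
  Y(R5) = 0.0001314+0.000j S between n2,n6
  Y(R6) = 0.02096+0.000j S between n10,n9
  Y(L2) = 0.000-0.005203j S between n2,n4
  Y(C2) = 0.000+0.1847j S between n10,n7
  Y(R7) = 0.0001167+0.000j S between n8,n0
  I4: injects 0.0131 A into n0 (from n7)
  Y(L3) = 0.000-0.007717j S between n3,n9
  Y(R8) = 0.006369+0.000j S between n5,n1
  Y(L4) = 0.000-0.09353j S between n8,n7
  Y(L5) = 0.000-0.004713j S between n4,n5
  V1: constraint V(n3)−V(n4) = 3.12
Assemble and solve the 11×11 MNA system:
  V(n1)=-1.995+17.83j  V(n2)=-1.889+17.38j  V(n3)=1.231+17.37j  V(n4)=-1.889+17.37j  V(n5)=-1.841+17.87j  V(n6)=-1.707+17.37j  V(n7)=-0.6860+0.3040j  V(n8)=-0.6856+0.3048j  V(n9)=1.231+0.1221j  V(n10)=-0.5334+0.5773j
  i(V1)=-0.01043+1.187e-08j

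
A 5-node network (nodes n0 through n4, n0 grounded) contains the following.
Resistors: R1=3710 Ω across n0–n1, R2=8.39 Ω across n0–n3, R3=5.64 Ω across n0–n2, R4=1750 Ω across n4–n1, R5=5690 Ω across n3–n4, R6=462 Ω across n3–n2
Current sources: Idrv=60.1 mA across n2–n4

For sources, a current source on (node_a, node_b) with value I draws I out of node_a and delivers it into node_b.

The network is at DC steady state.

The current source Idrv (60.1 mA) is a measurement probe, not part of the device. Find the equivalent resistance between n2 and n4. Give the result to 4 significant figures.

MNA unknowns: 4 node voltages V₁..V_4
R1: Y=0.0002695 on G[0,1]
R2: Y=0.1192 on G[0,3]
R3: Y=0.1773 on G[0,2]
R4: Y=0.0005714 on G[4,1]
R5: Y=0.0001757 on G[3,4]
R6: Y=0.002165 on G[3,2]
Idrv: z[2]−=0.0601, z[4]+=0.0601
solve → V1=113.9, V2=-0.3320, V3=0.2364, V4=167.6

R_eq = 2794. Ω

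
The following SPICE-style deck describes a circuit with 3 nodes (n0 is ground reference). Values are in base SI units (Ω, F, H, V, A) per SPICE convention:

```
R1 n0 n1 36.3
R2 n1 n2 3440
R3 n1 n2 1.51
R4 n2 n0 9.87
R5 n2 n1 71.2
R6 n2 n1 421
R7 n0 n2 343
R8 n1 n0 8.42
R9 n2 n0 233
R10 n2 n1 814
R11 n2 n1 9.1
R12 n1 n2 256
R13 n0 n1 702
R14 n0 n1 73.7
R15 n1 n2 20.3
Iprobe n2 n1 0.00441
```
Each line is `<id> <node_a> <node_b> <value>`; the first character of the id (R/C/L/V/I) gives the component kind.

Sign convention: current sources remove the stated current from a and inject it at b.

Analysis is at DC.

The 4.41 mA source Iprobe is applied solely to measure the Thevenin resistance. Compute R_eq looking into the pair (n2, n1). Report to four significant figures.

R_eq = 1.101 Ω

Element admittances at DC:
  Y(R1) = 0.02755 S between n0,n1
  Y(R2) = 0.0002907 S between n1,n2
  Y(R3) = 0.6623 S between n1,n2
  Y(R4) = 0.1013 S between n2,n0
  Y(R5) = 0.01404 S between n2,n1
  Y(R6) = 0.002375 S between n2,n1
  Y(R7) = 0.002915 S between n0,n2
  Y(R8) = 0.1188 S between n1,n0
  Y(R9) = 0.004292 S between n2,n0
  Y(R10) = 0.001229 S between n2,n1
  Y(R11) = 0.1099 S between n2,n1
  Y(R12) = 0.003906 S between n1,n2
  Y(R13) = 0.001425 S between n0,n1
  Y(R14) = 0.01357 S between n0,n1
  Y(R15) = 0.04926 S between n1,n2
  Iprobe: injects 0.00441 A into n1 (from n2)
Assemble and solve the 2×2 MNA system:
  V(n1)=0.001953  V(n2)=-0.002903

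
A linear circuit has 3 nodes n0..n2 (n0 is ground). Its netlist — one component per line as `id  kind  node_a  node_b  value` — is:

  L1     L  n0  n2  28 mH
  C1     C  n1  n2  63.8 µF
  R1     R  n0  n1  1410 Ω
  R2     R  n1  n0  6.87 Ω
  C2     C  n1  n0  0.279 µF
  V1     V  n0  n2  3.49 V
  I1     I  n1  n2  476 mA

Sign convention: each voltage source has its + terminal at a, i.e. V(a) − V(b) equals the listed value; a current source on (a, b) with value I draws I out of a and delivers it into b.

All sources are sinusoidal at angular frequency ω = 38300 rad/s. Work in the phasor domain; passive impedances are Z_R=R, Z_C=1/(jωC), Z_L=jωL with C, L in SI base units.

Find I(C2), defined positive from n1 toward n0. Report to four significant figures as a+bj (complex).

Apply KCL at each of the 2 non-ground nodes and solve the resulting linear system.
Node n1: branches {C1, R1, R2, C2, I1} → V_1 = -3.474-0.01310j
Node n2: branches {L1, C1, V1, I1} → V_2 = -3.490+0.000j
Source currents: i(V1)=-0.5080-0.03578j

0.0001400-0.03712j A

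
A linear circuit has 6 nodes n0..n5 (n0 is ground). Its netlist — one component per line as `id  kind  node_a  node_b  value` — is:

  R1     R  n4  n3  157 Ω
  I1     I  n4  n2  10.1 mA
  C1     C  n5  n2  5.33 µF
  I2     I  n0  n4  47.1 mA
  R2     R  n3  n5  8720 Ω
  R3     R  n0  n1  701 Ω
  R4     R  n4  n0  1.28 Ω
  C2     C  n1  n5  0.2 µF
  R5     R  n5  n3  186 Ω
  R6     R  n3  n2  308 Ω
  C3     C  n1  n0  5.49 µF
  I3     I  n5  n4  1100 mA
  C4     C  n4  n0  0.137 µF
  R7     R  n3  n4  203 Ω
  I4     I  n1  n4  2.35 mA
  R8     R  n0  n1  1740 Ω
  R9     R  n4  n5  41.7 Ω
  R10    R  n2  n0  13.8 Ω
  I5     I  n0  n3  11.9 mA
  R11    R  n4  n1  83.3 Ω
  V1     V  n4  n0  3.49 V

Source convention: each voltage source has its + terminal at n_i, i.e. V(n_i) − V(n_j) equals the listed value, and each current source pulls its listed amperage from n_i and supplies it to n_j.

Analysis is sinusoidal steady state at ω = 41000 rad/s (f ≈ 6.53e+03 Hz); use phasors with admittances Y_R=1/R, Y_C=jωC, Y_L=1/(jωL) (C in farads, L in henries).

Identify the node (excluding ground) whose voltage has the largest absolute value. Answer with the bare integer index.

5

Element admittances at ω=41000 rad/s:
  Y(R1) = 0.006369+0.000j S between n4,n3
  I1: injects 0.0101 A into n2 (from n4)
  Y(C1) = 0.000+0.2185j S between n5,n2
  I2: injects 0.0471 A into n4 (from n0)
  Y(R2) = 0.0001147+0.000j S between n3,n5
  Y(R3) = 0.001427+0.000j S between n0,n1
  Y(R4) = 0.7812+0.000j S between n4,n0
  Y(C2) = 0.000+0.008200j S between n1,n5
  Y(R5) = 0.005376+0.000j S between n5,n3
  Y(R6) = 0.003247+0.000j S between n3,n2
  Y(C3) = 0.000+0.2251j S between n1,n0
  I3: injects 1.1 A into n4 (from n5)
  Y(C4) = 0.000+0.005617j S between n4,n0
  Y(R7) = 0.004926+0.000j S between n3,n4
  I4: injects 0.00235 A into n4 (from n1)
  Y(R8) = 0.0005747+0.000j S between n0,n1
  Y(R9) = 0.02398+0.000j S between n4,n5
  Y(R10) = 0.07246+0.000j S between n2,n0
  I5: injects 0.0119 A into n3 (from n0)
  Y(R11) = 0.01200+0.000j S between n4,n1
  V1: constraint V(n4)−V(n0) = 3.49
Assemble and solve the 6×6 MNA system:
  V(n1)=-0.3288-0.07848j  V(n2)=-9.428-0.1377j  V(n3)=-1.567+0.8415j  V(n4)=3.490+0.000j  V(n5)=-9.488+3.152j
  i(V1)=-2.001+0.06454j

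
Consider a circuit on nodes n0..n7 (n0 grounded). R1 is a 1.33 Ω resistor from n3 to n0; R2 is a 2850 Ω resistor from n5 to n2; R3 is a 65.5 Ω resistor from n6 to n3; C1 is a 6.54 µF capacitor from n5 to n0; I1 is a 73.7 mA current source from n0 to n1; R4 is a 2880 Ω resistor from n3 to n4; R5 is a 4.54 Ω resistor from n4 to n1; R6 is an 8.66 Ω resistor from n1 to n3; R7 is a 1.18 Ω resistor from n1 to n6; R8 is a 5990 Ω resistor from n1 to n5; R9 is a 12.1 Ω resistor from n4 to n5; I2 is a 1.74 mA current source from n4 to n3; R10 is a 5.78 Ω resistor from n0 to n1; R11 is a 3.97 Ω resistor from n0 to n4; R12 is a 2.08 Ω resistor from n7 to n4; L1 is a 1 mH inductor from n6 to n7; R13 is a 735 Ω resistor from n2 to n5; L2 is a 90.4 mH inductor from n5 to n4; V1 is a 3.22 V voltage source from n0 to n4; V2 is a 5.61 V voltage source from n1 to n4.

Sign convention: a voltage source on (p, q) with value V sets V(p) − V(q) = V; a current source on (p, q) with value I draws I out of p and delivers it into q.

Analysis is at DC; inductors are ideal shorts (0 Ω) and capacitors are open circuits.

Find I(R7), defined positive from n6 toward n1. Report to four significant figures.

Element admittances at DC:
  Y(R1) = 0.7519 S between n3,n0
  Y(R2) = 0.0003509 S between n5,n2
  Y(R3) = 0.01527 S between n6,n3
  Y(C1) = 0.000 S between n5,n0
  I1: injects 0.0737 A into n1 (from n0)
  Y(R4) = 0.0003472 S between n3,n4
  Y(R5) = 0.2203 S between n4,n1
  Y(R6) = 0.1155 S between n1,n3
  Y(R7) = 0.8475 S between n1,n6
  Y(R8) = 0.0001669 S between n1,n5
  Y(R9) = 0.08264 S between n4,n5
  I2: injects 0.00174 A into n3 (from n4)
  Y(R10) = 0.1730 S between n0,n1
  Y(R11) = 0.2519 S between n0,n4
  Y(R12) = 0.4808 S between n7,n4
  L1: short n6↔n7 (DC inductor)
  Y(R13) = 0.001361 S between n2,n5
  L2: short n5↔n4 (DC inductor)
  V1: constraint V(n0)−V(n4) = 3.22
  V2: constraint V(n1)−V(n4) = 5.61
Assemble and solve the 11×11 MNA system:
  V(n1)=2.390  V(n2)=-3.220  V(n3)=0.3195  V(n4)=-3.220  V(n5)=-3.220  V(n6)=0.3589  V(n7)=0.3589
  i(L1)=1.721  i(L2)=0.0009366  i(V1)=-0.2311  i(V2)=-3.537

-1.721 A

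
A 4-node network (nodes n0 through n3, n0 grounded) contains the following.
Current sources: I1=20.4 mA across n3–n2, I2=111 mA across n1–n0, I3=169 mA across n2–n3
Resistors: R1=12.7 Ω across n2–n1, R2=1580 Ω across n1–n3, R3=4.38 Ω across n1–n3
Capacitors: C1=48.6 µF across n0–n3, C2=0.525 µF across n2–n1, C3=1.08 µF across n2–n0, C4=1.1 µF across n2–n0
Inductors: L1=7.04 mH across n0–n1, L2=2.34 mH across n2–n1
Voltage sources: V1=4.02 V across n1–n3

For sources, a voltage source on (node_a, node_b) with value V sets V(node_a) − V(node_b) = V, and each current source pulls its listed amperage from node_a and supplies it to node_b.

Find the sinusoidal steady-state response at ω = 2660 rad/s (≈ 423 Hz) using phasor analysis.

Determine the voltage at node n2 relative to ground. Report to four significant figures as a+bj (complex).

6.195+0.5954j V

MNA unknowns: 3 node voltages V₁..V_3 plus 1 source current (V1)
I1: z[3]−=0.0204, z[2]+=0.0204
R1: Y=0.07874+0.000j on G[2,1]
R2: Y=0.0006329+0.000j on G[1,3]
C1: Y=0.000+0.1293j on G[0,3]
C2: Y=0.000+0.001396j on G[2,1]
C3: Y=0.000+0.002873j on G[2,0]
C4: Y=0.000+0.002926j on G[2,0]
L1: Y=0.000-0.05340j on G[0,1]
L2: Y=0.000-0.1607j on G[2,1]
R3: Y=0.2283+0.000j on G[1,3]
I2: z[1]−=0.111, z[0]+=0.111
I3: z[2]−=0.169, z[3]+=0.169
V1: row V1−V3=4.02, i_V1 at 1,3
solve → V1=6.376+1.417j, V2=6.195+0.5954j, V3=2.356+1.417j
aux → i_V1=-1.252+0.3045j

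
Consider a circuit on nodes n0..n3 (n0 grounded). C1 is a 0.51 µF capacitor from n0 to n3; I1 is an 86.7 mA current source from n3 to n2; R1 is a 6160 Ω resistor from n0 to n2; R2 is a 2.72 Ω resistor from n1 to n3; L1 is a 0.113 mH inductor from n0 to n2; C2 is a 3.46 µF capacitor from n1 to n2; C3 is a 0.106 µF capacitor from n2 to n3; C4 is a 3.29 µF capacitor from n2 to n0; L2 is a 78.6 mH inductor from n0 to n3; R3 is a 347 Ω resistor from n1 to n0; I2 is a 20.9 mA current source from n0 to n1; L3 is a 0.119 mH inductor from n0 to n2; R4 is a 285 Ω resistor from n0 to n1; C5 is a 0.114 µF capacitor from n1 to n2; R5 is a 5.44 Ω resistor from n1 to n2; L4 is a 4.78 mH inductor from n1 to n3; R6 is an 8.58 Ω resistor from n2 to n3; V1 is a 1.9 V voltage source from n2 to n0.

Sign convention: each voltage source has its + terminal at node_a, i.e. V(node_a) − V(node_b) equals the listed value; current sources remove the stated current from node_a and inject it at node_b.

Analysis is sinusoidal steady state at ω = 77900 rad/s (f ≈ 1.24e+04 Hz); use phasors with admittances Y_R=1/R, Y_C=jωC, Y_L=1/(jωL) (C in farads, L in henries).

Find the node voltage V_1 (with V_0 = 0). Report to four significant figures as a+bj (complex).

Apply KCL at each of the 3 non-ground nodes and solve the resulting linear system.
Node n1: branches {R2, C2, R3, I2, R4, C5, R5, L4} → V_1 = 1.710+0.02850j
Node n2: branches {I1, R1, L1, C2, C3, C4, L3, C5, R5, R6, V1} → V_2 = 1.900+0.000j
Node n3: branches {C1, I1, R2, C3, L2, L4, R6} → V_3 = 1.567-0.1016j
Source currents: i(V1)=0.005644-0.1284j

1.710+0.02850j V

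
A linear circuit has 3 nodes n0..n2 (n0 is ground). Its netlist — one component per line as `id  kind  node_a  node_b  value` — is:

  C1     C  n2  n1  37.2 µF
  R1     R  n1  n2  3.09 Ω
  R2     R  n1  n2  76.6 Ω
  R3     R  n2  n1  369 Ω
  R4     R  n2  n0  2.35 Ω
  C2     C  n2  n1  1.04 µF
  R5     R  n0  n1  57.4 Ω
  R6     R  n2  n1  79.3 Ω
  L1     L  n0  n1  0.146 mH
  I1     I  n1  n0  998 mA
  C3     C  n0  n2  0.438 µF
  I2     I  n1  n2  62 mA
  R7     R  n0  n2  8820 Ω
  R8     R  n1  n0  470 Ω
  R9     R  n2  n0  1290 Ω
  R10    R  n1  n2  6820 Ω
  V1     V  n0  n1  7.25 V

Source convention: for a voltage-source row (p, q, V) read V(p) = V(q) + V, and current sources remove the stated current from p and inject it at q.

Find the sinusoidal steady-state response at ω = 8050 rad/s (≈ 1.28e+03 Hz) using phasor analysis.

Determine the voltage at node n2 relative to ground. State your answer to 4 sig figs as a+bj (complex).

Apply KCL at each of the 2 non-ground nodes and solve the resulting linear system.
Node n1: branches {C1, R1, R2, R3, C2, R5, R6, L1, I1, I2, R8, R10, V1} → V_1 = -7.250+0.000j
Node n2: branches {C1, R1, R2, R3, R4, C2, R6, C3, I2, R7, R9, R10} → V_2 = -3.747-1.368j
Source currents: i(V1)=-0.7366+5.572j

-3.747-1.368j V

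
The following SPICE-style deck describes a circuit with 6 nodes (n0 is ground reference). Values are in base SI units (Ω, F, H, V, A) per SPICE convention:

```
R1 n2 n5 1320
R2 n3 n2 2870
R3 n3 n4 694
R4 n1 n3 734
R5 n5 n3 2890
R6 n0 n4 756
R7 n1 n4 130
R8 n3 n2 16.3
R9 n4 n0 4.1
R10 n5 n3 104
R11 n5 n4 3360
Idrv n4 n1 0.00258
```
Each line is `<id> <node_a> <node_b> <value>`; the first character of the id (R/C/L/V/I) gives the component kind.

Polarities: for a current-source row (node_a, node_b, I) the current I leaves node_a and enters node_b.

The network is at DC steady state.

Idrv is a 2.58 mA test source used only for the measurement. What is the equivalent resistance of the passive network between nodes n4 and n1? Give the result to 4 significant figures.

R_eq = 118.3 Ω

Element admittances at DC:
  Y(R1) = 0.0007576 S between n2,n5
  Y(R2) = 0.0003484 S between n3,n2
  Y(R3) = 0.001441 S between n3,n4
  Y(R4) = 0.001362 S between n1,n3
  Y(R5) = 0.0003460 S between n5,n3
  Y(R6) = 0.001323 S between n0,n4
  Y(R7) = 0.007692 S between n1,n4
  Y(R8) = 0.06135 S between n3,n2
  Y(R9) = 0.2439 S between n4,n0
  Y(R10) = 0.009615 S between n5,n3
  Y(R11) = 0.0002976 S between n5,n4
  Idrv: injects 0.00258 A into n1 (from n4)
Assemble and solve the 5×5 MNA system:
  V(n1)=0.3052  V(n2)=0.1344  V(n3)=0.1344  V(n4)=0.000  V(n5)=0.1308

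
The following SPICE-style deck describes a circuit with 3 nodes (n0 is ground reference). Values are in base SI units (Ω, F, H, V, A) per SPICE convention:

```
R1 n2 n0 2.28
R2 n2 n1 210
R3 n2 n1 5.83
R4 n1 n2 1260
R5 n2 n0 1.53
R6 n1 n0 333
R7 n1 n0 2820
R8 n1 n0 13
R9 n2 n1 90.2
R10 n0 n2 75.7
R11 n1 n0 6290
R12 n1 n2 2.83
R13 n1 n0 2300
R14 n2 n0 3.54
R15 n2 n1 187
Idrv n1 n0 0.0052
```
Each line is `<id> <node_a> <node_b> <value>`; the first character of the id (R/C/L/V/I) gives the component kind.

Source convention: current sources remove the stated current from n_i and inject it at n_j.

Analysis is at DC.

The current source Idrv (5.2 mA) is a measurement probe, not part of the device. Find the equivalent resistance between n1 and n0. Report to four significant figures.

R_eq = 2.113 Ω

Element admittances at DC:
  Y(R1) = 0.4386 S between n2,n0
  Y(R2) = 0.004762 S between n2,n1
  Y(R3) = 0.1715 S between n2,n1
  Y(R4) = 0.0007937 S between n1,n2
  Y(R5) = 0.6536 S between n2,n0
  Y(R6) = 0.003003 S between n1,n0
  Y(R7) = 0.0003546 S between n1,n0
  Y(R8) = 0.07692 S between n1,n0
  Y(R9) = 0.01109 S between n2,n1
  Y(R10) = 0.01321 S between n0,n2
  Y(R11) = 0.0001590 S between n1,n0
  Y(R12) = 0.3534 S between n1,n2
  Y(R13) = 0.0004348 S between n1,n0
  Y(R14) = 0.2825 S between n2,n0
  Y(R15) = 0.005348 S between n2,n1
  Idrv: injects 0.0052 A into n0 (from n1)
Assemble and solve the 2×2 MNA system:
  V(n1)=-0.01099  V(n2)=-0.003106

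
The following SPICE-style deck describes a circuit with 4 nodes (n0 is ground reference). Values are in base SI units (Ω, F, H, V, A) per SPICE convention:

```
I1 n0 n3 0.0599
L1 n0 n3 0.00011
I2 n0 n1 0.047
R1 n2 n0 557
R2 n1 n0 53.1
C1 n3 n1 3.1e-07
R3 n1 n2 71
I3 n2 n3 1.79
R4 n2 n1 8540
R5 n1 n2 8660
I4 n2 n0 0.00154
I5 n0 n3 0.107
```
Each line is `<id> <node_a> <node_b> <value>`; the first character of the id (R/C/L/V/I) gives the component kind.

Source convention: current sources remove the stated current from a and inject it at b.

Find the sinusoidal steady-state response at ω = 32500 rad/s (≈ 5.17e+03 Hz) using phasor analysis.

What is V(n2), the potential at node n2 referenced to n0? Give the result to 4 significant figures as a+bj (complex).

Element admittances at ω=32500 rad/s:
  I1: injects 0.0599 A into n3 (from n0)
  Y(L1) = 0.000-0.2797j S between n0,n3
  I2: injects 0.047 A into n1 (from n0)
  Y(R1) = 0.001795+0.000j S between n2,n0
  Y(R2) = 0.01883+0.000j S between n1,n0
  Y(C1) = 0.000+0.01008j S between n3,n1
  Y(R3) = 0.01408+0.000j S between n1,n2
  I3: injects 1.79 A into n3 (from n2)
  Y(R4) = 0.0001171+0.000j S between n2,n1
  Y(R5) = 0.0001155+0.000j S between n1,n2
  I4: injects 0.00154 A into n0 (from n2)
  I5: injects 0.107 A into n3 (from n0)
Assemble and solve the 3×3 MNA system:
  V(n1)=-62.78+32.12j  V(n2)=-167.0+28.54j  V(n3)=2.346+6.057j

-167.0+28.54j V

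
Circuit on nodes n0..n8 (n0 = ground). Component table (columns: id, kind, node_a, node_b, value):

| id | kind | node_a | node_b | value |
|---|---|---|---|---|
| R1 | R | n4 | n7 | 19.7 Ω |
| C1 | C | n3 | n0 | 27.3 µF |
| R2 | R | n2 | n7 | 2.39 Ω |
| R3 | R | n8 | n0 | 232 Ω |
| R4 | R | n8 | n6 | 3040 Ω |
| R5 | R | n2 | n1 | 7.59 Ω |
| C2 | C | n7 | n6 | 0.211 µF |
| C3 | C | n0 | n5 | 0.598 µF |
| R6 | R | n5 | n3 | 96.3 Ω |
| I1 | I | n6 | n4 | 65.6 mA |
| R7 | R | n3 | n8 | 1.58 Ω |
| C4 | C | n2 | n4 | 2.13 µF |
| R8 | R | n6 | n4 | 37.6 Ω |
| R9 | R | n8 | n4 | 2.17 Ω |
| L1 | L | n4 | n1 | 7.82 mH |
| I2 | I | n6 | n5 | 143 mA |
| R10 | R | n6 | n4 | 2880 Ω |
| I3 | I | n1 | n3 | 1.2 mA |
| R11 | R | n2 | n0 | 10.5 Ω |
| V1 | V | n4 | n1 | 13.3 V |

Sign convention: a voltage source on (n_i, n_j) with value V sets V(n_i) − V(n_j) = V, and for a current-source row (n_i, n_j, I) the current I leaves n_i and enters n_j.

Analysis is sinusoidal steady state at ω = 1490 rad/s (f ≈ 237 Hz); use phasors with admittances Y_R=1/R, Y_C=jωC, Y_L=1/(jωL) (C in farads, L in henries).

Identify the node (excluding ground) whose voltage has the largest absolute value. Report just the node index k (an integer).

5

Apply KCL at each of the 8 non-ground nodes and solve the resulting linear system.
Node n1: branches {R5, L1, I3, V1} → V_1 = -7.148-3.969j
Node n2: branches {R2, R5, C4, R11} → V_2 = -2.417-2.481j
Node n3: branches {C1, R6, R7, I3} → V_3 = 5.865-4.885j
Node n4: branches {R1, I1, C4, R8, R9, L1, R10, V1} → V_4 = 6.152-3.969j
Node n5: branches {C3, R6, I2} → V_5 = 19.08-6.522j
Node n6: branches {R4, C2, I1, R8, I2, R10} → V_6 = -1.514-3.975j
Node n7: branches {R1, R2, C2} → V_7 = -1.489-2.642j
Node n8: branches {R3, R4, R7, R9} → V_8 = 5.960-4.481j
Source currents: i(V1)=-0.6220+0.9454j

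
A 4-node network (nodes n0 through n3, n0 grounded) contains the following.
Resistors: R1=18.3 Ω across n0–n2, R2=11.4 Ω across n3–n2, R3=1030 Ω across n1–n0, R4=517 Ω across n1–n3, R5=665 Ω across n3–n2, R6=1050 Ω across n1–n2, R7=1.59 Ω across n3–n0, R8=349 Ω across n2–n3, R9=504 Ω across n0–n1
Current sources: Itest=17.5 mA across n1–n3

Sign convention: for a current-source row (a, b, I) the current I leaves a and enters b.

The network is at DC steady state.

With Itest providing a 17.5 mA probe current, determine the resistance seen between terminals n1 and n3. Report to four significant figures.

R_eq = 171.8 Ω

Element admittances at DC:
  Y(R1) = 0.05464 S between n0,n2
  Y(R2) = 0.08772 S between n3,n2
  Y(R3) = 0.0009709 S between n1,n0
  Y(R4) = 0.001934 S between n1,n3
  Y(R5) = 0.001504 S between n3,n2
  Y(R6) = 0.0009524 S between n1,n2
  Y(R7) = 0.6289 S between n3,n0
  Y(R8) = 0.002865 S between n2,n3
  Y(R9) = 0.001984 S between n0,n1
  Itest: injects 0.0175 A into n3 (from n1)
Assemble and solve the 3×3 MNA system:
  V(n1)=-2.992  V(n2)=-0.009989  V(n3)=0.01493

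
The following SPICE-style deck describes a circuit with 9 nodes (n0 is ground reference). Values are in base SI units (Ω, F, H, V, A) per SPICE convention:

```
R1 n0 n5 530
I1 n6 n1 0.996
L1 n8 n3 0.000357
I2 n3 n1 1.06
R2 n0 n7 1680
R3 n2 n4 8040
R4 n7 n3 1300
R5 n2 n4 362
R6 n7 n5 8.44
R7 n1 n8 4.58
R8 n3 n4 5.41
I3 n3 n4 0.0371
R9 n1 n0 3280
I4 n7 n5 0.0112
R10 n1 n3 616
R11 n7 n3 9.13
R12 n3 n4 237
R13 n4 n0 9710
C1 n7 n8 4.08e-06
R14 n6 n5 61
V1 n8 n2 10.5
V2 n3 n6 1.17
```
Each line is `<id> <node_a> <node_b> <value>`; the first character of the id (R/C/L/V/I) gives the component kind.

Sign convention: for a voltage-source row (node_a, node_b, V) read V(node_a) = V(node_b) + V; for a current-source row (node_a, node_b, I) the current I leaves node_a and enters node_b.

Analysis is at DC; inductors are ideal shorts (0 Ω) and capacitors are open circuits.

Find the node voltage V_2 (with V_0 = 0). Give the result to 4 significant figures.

-11.36 V

Apply KCL at each of the 8 non-ground nodes and solve the resulting linear system.
Node n1: branches {I1, I2, R7, R9, R10} → V_1 = 8.478
Node n2: branches {R3, R5, V1} → V_2 = -11.36
Node n3: branches {L1, I2, R4, R8, I3, R10, R11, R12, V2} → V_3 = -0.8571
Node n4: branches {R3, R5, R8, I3, R12, R13} → V_4 = -0.8213
Node n5: branches {R1, R6, I4, R14} → V_5 = -1.014
Node n6: branches {I1, R14, V2} → V_6 = -2.027
Node n7: branches {R2, R4, R6, I4, R11, C1} → V_7 = -0.9849
Node n8: branches {L1, R7, C1, V1} → V_8 = -0.8571
Source currents: i(L1)=2.069, i(V1)=-0.03041, i(V2)=0.9794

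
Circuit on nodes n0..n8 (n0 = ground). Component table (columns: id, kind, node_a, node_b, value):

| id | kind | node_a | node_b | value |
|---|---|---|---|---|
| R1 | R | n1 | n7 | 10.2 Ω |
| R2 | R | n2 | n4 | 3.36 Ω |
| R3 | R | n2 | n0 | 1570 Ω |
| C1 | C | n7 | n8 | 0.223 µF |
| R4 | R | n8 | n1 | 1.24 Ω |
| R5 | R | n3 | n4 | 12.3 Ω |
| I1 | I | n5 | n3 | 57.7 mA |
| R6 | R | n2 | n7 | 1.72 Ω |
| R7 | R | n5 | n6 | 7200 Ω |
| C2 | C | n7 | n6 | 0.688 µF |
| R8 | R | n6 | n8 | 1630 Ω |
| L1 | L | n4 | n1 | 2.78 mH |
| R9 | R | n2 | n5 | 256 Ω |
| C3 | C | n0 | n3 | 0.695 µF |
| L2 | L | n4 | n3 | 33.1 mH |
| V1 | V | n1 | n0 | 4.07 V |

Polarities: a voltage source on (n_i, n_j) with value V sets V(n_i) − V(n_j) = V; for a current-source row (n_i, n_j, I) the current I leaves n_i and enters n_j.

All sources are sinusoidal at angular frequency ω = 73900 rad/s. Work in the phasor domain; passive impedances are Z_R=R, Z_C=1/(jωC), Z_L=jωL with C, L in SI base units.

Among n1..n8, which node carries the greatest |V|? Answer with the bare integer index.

5

MNA unknowns: 8 node voltages V₁..V_8 plus 1 source current (V1)
R1: Y=0.09804+0.000j on G[1,7]
R2: Y=0.2976+0.000j on G[2,4]
R3: Y=0.0006369+0.000j on G[2,0]
C1: Y=0.000+0.01648j on G[7,8]
R4: Y=0.8065+0.000j on G[8,1]
R5: Y=0.08130+0.000j on G[3,4]
I1: z[5]−=0.0577, z[3]+=0.0577
R6: Y=0.5814+0.000j on G[2,7]
R7: Y=0.0001389+0.000j on G[5,6]
C2: Y=0.000+0.05084j on G[7,6]
R8: Y=0.0006135+0.000j on G[6,8]
L1: Y=0.000-0.004868j on G[4,1]
R9: Y=0.003906+0.000j on G[2,5]
C3: Y=0.000+0.05136j on G[0,3]
L2: Y=0.000-0.0004088j on G[4,3]
V1: row V1−V0=4.07, i_V1 at 1,0
solve → V1=4.070+0.000j, V2=2.608-0.9037j, V3=1.691-2.295j, V4=2.426-1.222j, V5=-11.65-0.8973j, V6=2.807-0.7175j, V7=2.800-0.7416j, V8=4.084-0.02677j
aux → i_V1=-0.1195-0.08628j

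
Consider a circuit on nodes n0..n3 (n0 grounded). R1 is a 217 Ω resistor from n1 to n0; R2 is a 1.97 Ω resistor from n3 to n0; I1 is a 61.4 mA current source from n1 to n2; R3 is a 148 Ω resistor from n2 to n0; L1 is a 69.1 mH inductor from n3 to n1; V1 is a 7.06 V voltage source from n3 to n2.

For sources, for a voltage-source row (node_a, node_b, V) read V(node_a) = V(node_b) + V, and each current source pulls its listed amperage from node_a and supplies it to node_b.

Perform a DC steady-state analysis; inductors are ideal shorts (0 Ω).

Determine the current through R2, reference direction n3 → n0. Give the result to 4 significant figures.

Apply KCL at each of the 3 non-ground nodes and solve the resulting linear system.
Node n1: branches {R1, I1, L1} → V_1 = 0.09192
Node n2: branches {I1, R3, V1} → V_2 = -6.968
Node n3: branches {R2, L1, V1} → V_3 = 0.09192
Source currents: i(L1)=0.06182, i(V1)=-0.1085

0.04666 A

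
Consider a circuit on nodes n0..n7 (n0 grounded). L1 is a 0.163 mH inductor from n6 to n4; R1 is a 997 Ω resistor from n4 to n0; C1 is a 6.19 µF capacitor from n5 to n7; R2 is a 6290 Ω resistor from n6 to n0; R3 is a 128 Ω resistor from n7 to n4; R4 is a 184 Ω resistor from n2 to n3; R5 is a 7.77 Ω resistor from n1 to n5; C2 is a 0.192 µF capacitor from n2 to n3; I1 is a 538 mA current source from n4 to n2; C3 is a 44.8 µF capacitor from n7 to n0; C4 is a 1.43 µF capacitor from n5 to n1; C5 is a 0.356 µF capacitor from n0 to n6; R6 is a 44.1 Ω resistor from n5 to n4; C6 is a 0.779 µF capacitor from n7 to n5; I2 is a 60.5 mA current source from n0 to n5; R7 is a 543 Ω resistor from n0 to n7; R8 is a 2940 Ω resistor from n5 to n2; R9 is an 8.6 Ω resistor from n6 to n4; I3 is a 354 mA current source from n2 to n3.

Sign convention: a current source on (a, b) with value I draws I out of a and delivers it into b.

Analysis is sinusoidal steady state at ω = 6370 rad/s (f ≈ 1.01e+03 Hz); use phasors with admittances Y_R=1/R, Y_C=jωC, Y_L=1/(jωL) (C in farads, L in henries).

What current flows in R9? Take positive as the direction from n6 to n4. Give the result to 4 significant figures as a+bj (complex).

MNA unknowns: 7 node voltages V₁..V_7
L1: Y=0.000-0.9631j on G[6,4]
R1: Y=0.001003+0.000j on G[4,0]
C1: Y=0.000+0.03943j on G[5,7]
R2: Y=0.0001590+0.000j on G[6,0]
R3: Y=0.007812+0.000j on G[7,4]
R4: Y=0.005435+0.000j on G[2,3]
R5: Y=0.1287+0.000j on G[1,5]
C2: Y=0.000+0.001223j on G[2,3]
I1: z[4]−=0.538, z[2]+=0.538
C3: Y=0.000+0.2854j on G[7,0]
C4: Y=0.000+0.009109j on G[5,1]
C5: Y=0.000+0.002268j on G[0,6]
R6: Y=0.02268+0.000j on G[5,4]
C6: Y=0.000+0.004962j on G[7,5]
I2: z[0]−=0.0605, z[5]+=0.0605
R7: Y=0.001842+0.000j on G[0,7]
R8: Y=0.0003401+0.000j on G[5,2]
R9: Y=0.1163+0.000j on G[6,4]
I3: z[2]−=0.354, z[3]+=0.354
solve → V1=1.392-4.788j, V2=1583-4.788j, V3=1645-18.74j, V4=-16.13-2.336j, V5=1.392-4.788j, V6=-16.17-2.334j, V7=0.1397-0.2583j

-0.004447+0.0002084j A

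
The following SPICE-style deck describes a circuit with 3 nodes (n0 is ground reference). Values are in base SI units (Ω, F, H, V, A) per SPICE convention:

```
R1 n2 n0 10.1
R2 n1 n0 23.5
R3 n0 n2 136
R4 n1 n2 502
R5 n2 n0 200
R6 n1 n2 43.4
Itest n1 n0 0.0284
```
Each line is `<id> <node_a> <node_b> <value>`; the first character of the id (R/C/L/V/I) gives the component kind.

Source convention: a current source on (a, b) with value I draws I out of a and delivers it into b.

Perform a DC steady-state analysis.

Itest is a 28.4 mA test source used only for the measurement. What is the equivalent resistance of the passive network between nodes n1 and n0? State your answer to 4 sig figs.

Apply KCL at each of the 2 non-ground nodes and solve the resulting linear system.
Node n1: branches {R2, R4, R6, Itest} → V_1 = -0.4508
Node n2: branches {R1, R3, R4, R5, R6} → V_2 = -0.08275

R_eq = 15.87 Ω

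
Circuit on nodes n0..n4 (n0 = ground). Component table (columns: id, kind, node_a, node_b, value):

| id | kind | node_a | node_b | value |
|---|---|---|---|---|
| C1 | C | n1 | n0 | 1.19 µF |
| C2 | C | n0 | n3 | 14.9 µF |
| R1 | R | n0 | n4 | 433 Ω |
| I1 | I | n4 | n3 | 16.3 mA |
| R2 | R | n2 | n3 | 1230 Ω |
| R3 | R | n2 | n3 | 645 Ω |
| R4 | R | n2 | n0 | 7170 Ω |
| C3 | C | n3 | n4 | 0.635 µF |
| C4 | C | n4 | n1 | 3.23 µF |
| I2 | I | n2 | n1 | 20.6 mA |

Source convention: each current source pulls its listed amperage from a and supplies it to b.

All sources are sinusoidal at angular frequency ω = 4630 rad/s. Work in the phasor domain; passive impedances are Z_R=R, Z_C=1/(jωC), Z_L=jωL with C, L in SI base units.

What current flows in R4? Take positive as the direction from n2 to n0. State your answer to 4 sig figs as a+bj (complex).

Apply KCL at each of the 4 non-ground nodes and solve the resulting linear system.
Node n1: branches {C1, C4, I2} → V_1 = -0.04448-0.8749j
Node n2: branches {R2, R3, R4, I2} → V_2 = -8.233+0.04834j
Node n3: branches {C2, I1, R2, R3, C3} → V_3 = -0.002582+0.05119j
Node n4: branches {R1, I1, C3, C4} → V_4 = -0.06086+0.1803j

-0.001148+6.741e-06j A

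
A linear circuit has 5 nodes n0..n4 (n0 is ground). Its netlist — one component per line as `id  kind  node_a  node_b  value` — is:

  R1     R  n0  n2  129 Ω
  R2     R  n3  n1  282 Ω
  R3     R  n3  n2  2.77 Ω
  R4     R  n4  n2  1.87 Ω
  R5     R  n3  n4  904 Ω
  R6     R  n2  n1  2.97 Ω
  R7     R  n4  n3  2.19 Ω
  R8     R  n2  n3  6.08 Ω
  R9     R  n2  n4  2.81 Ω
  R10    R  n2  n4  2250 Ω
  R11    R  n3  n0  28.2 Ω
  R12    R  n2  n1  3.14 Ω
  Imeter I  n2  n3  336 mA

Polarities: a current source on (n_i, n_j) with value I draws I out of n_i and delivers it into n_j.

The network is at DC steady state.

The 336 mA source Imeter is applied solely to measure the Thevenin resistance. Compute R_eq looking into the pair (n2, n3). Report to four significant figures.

MNA unknowns: 4 node voltages V₁..V_4
R1: Y=0.007752 on G[0,2]
R2: Y=0.003546 on G[3,1]
R3: Y=0.3610 on G[3,2]
R4: Y=0.5348 on G[4,2]
R5: Y=0.001106 on G[3,4]
R6: Y=0.3367 on G[2,1]
R7: Y=0.4566 on G[4,3]
R8: Y=0.1645 on G[2,3]
R9: Y=0.3559 on G[2,4]
R10: Y=0.0004444 on G[2,4]
R11: Y=0.03546 on G[3,0]
R12: Y=0.3185 on G[2,1]
Imeter: z[2]−=0.336, z[3]+=0.336
solve → V1=-0.3270, V2=-0.3291, V3=0.07195, V4=-0.1930

R_eq = 1.194 Ω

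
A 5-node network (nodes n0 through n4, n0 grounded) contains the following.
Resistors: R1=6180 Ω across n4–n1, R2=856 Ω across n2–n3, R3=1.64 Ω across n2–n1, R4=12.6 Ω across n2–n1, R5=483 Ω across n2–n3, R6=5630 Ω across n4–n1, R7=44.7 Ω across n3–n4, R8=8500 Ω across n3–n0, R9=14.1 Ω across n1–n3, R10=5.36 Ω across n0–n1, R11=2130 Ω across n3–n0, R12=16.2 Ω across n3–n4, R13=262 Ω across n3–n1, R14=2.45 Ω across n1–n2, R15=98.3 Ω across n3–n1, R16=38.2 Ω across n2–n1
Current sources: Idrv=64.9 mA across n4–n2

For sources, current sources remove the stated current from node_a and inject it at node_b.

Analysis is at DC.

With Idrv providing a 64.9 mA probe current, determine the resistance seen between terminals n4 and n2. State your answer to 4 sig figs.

Apply KCL at each of the 4 non-ground nodes and solve the resulting linear system.
Node n1: branches {R1, R3, R4, R6, R9, R10, R13, R14, R15, R16} → V_1 = 0.002270
Node n2: branches {R2, R3, R4, R5, R14, R16, Idrv} → V_2 = 0.05779
Node n3: branches {R2, R5, R7, R8, R9, R11, R12, R13, R15} → V_3 = -0.7214
Node n4: branches {R1, R6, R7, R12, Idrv} → V_4 = -1.487

R_eq = 23.80 Ω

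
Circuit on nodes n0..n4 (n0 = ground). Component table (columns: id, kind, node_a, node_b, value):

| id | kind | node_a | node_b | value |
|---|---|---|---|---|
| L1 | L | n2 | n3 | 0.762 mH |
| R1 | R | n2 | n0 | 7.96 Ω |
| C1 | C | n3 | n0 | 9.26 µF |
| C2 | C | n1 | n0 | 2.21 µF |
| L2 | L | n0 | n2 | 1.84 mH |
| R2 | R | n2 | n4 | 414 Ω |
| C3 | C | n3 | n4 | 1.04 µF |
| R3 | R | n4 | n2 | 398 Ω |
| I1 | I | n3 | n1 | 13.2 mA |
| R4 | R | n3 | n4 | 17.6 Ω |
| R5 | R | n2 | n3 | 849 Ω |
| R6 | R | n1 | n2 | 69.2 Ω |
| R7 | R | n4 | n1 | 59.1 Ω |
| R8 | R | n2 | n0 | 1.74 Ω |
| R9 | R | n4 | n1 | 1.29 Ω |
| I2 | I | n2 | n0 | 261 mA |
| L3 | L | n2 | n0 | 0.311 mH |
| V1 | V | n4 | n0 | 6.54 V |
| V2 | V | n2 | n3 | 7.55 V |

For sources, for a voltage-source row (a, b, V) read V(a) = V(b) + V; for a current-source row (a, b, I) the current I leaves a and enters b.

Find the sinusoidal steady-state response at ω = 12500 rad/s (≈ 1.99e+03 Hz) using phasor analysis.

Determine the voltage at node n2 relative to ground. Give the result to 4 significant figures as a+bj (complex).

0.5134+1.471j V

Apply KCL at each of the 4 non-ground nodes and solve the resulting linear system.
Node n1: branches {C2, I1, R6, R7, R9} → V_1 = 6.442-0.1943j
Node n2: branches {L1, R1, L2, R2, R3, R5, R6, R8, I2, L3, V2} → V_2 = 0.5134+1.471j
Node n3: branches {L1, C1, C3, I1, R4, R5, V2} → V_3 = -7.037+1.471j
Node n4: branches {R2, C3, R3, R4, R7, R9, V1} → V_4 = 6.540+0.000j
Source currents: i(V1)=-0.8981-0.2395j, i(V2)=-0.9565-0.1147j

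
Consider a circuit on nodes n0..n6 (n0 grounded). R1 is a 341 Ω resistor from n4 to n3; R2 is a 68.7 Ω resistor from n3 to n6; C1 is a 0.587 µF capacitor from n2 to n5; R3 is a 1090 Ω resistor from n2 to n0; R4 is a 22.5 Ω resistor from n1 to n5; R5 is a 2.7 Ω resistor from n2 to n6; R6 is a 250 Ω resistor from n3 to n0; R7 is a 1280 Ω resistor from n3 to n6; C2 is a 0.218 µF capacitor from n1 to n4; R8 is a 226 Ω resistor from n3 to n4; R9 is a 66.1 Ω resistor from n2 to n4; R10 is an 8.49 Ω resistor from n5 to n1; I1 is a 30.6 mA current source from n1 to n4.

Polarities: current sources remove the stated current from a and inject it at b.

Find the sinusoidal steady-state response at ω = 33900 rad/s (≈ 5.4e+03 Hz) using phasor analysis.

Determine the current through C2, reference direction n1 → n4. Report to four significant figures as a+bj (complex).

MNA unknowns: 6 node voltages V₁..V_6
R1: Y=0.002933+0.000j on G[4,3]
R2: Y=0.01456+0.000j on G[3,6]
C1: Y=0.000+0.01990j on G[2,5]
R3: Y=0.0009174+0.000j on G[2,0]
R4: Y=0.04444+0.000j on G[1,5]
R5: Y=0.3704+0.000j on G[2,6]
R6: Y=0.004000+0.000j on G[3,0]
R7: Y=0.0007813+0.000j on G[3,6]
C2: Y=0.000+0.007390j on G[1,4]
R8: Y=0.004425+0.000j on G[3,4]
R9: Y=0.01513+0.000j on G[2,4]
R10: Y=0.1178+0.000j on G[5,1]
I1: z[1]−=0.0306, z[4]+=0.0306
solve → V1=-0.08313+1.146j, V2=-0.2666+0.08028j, V3=0.06115-0.01841j, V4=0.7505-0.2260j, V5=0.04298+1.108j, V6=-0.2536+0.07636j

-0.01014-0.006160j A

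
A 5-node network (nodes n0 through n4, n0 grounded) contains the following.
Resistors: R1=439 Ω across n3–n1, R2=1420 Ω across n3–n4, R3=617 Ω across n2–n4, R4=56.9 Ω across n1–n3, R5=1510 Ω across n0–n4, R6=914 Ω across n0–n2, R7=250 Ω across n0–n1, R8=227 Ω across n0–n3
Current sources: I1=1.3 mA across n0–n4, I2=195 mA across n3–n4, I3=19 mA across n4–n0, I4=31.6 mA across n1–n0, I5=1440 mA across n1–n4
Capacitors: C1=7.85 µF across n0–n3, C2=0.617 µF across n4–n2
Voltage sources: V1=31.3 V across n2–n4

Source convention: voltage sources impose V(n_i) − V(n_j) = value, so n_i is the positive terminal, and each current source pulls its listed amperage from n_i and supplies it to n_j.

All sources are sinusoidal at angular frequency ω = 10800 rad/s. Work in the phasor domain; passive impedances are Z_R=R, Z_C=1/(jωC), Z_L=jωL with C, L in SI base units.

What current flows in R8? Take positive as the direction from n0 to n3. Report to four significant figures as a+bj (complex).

MNA unknowns: 4 node voltages V₁..V_4 plus 1 source current (V1)
R1: Y=0.002278+0.000j on G[3,1]
R2: Y=0.0007042+0.000j on G[3,4]
I1: z[0]−=0.0013, z[4]+=0.0013
I2: z[3]−=0.195, z[4]+=0.195
I3: z[4]−=0.019, z[0]+=0.019
R3: Y=0.001621+0.000j on G[2,4]
C1: Y=0.000+0.08478j on G[0,3]
R4: Y=0.01757+0.000j on G[1,3]
C2: Y=0.000+0.006664j on G[4,2]
R5: Y=0.0006623+0.000j on G[0,4]
R6: Y=0.001094+0.000j on G[0,2]
I4: z[1]−=0.0316, z[0]+=0.0316
R7: Y=0.004000+0.000j on G[0,1]
I5: z[1]−=1.44, z[4]+=1.44
R8: Y=0.004405+0.000j on G[0,3]
V1: row V2−V4=31.3, i_V1 at 2,4
solve → V1=-62.61+9.402j, V2=674.4+3.233j, V3=-1.098+11.30j, V4=643.1+3.233j
aux → i_V1=-0.7885-0.2121j

0.004835-0.04976j A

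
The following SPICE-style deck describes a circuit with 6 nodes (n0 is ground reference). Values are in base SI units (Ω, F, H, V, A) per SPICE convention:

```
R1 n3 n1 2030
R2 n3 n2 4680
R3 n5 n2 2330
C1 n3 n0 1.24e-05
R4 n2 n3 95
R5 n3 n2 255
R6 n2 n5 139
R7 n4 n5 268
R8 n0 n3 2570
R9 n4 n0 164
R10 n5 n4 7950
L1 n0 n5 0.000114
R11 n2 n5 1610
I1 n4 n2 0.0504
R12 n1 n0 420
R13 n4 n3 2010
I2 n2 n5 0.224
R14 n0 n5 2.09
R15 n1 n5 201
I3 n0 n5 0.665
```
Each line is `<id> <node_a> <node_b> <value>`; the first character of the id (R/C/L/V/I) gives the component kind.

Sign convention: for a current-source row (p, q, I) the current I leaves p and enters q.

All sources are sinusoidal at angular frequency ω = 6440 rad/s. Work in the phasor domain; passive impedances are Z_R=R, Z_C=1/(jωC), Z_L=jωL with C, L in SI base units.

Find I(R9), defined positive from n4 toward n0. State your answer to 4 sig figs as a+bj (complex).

-0.02901+0.001593j A

MNA unknowns: 5 node voltages V₁..V_5
R1: Y=0.0004926+0.000j on G[3,1]
R2: Y=0.0002137+0.000j on G[3,2]
R3: Y=0.0004292+0.000j on G[5,2]
C1: Y=0.000+0.07986j on G[3,0]
R4: Y=0.01053+0.000j on G[2,3]
R5: Y=0.003922+0.000j on G[3,2]
R6: Y=0.007194+0.000j on G[2,5]
R7: Y=0.003731+0.000j on G[4,5]
R8: Y=0.0003891+0.000j on G[0,3]
R9: Y=0.006098+0.000j on G[4,0]
R10: Y=0.0001258+0.000j on G[5,4]
L1: Y=0.000-1.362j on G[0,5]
R11: Y=0.0006211+0.000j on G[2,5]
I1: z[4]−=0.0504, z[2]+=0.0504
R12: Y=0.002381+0.000j on G[1,0]
R13: Y=0.0004975+0.000j on G[4,3]
I2: z[2]−=0.224, z[5]+=0.224
R14: Y=0.4785+0.000j on G[0,5]
R15: Y=0.004975+0.000j on G[1,5]
I3: z[0]−=0.665, z[5]+=0.665
solve → V1=0.1111+0.4222j, V2=-7.563+1.087j, V3=-0.07777+1.402j, V4=-4.758+0.2613j, V5=0.1830+0.5273j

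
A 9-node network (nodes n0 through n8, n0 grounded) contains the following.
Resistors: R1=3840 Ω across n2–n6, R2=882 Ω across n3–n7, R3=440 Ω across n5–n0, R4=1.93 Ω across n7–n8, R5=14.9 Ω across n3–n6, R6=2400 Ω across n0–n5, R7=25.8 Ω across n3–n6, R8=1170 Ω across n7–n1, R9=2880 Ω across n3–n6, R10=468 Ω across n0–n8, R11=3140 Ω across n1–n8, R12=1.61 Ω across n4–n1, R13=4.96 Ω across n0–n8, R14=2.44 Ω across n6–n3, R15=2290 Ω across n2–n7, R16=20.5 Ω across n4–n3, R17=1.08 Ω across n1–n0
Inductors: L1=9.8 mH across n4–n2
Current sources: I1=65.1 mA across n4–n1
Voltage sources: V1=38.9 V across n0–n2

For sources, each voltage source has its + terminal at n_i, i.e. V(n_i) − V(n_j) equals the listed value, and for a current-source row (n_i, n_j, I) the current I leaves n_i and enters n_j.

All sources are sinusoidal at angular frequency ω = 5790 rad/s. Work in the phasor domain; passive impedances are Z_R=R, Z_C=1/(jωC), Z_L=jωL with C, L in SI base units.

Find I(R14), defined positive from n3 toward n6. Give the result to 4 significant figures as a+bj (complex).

0.007955+0.0003671j A

MNA unknowns: 8 node voltages V₁..V_8 plus 1 source current (V1)
R1: Y=0.0002604+0.000j on G[2,6]
R2: Y=0.001134+0.000j on G[3,7]
R3: Y=0.002273+0.000j on G[5,0]
R4: Y=0.5181+0.000j on G[7,8]
R5: Y=0.06711+0.000j on G[3,6]
R6: Y=0.0004167+0.000j on G[0,5]
R7: Y=0.03876+0.000j on G[3,6]
R8: Y=0.0008547+0.000j on G[7,1]
L1: Y=0.000-0.01762j on G[4,2]
R9: Y=0.0003472+0.000j on G[3,6]
I1: z[4]−=0.0651, z[1]+=0.0651
R10: Y=0.002137+0.000j on G[0,8]
R11: Y=0.0003185+0.000j on G[1,8]
R12: Y=0.6211+0.000j on G[4,1]
R13: Y=0.2016+0.000j on G[0,8]
R14: Y=0.4098+0.000j on G[6,3]
R15: Y=0.0004367+0.000j on G[2,7]
R16: Y=0.04878+0.000j on G[4,3]
R17: Y=0.9259+0.000j on G[1,0]
V1: row V0−V2=38.9, i_V1 at 0,2
solve → V1=-0.04529+0.7327j, V2=-38.90+0.000j, V3=-0.4159+1.776j, V4=-0.2175+1.826j, V5=0.000+0.000j, V6=-0.4353+1.775j, V7=-0.1176+0.01886j, V8=-0.08441+0.01386j
aux → i_V1=-0.05914+0.6813j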